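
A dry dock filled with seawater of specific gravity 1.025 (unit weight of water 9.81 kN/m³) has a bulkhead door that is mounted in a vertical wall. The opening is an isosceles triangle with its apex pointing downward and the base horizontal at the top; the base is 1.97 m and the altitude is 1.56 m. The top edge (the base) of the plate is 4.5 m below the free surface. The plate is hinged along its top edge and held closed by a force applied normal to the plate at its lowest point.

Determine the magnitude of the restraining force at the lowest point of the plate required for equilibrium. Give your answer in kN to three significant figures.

γ = 1.025 × 9.81 = 10.05525 kN/m³.
With the apex down, the centroid sits h/3 = 1.56/3 = 0.52 m below the base (the top edge), so the centroid depth is h_c = 4.5 + 0.52 = 5.02 m.
A = ½ × 1.97 × 1.56 = 1.5366 m².
Resultant F = γ·h_c·A = 10.05525 × 5.02 × 1.5366 = 77.5635 kN.
I_c = b·h³/36 = 1.97 × 1.56³/36 = 0.207748 m⁴.
Centre of pressure: y_p = y_c + I_c/(y_c·A) = 5.02 + 0.207748/(5.02 × 1.5366) = 5.02 + 0.0269322 = 5.04693 m along the plane.
The resultant acts 0.52 + 0.0269322 = 0.546932 m (along the plate) below the hinge at the top edge, so the moment about the hinge is M = F × 0.546932 = 77.5635 × 0.546932 = 42.422 kN·m.
A normal force at the bottom, 1.56 m from the hinge, must supply this moment: P = 42.422/1.56 = 27.1936 kN.

P ≈ 27.2 kN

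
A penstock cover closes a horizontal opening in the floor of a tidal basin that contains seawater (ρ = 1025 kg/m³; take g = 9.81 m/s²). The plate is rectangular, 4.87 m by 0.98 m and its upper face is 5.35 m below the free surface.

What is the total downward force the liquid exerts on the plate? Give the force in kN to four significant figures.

γ = ρg = 1025 × 9.81 / 1000 = 10.05525 kN/m³.
The plate is horizontal, so pressure is uniform at p = γ·h = 10.05525 × 5.35 = 53.7956 kN/m².
A = 4.87 × 0.98 = 4.7726 m².
F = p·A = 53.7956 × 4.7726 = 256.745 kN.

F ≈ 256.7 kN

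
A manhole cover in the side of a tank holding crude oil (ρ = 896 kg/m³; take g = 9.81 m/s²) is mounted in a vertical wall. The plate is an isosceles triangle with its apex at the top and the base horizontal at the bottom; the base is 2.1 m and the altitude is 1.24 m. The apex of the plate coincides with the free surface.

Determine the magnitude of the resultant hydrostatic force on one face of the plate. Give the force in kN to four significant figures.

γ = ρg = 896 × 9.81 / 1000 = 8.78976 kN/m³.
With the apex up, the centroid sits 2h/3 = 2 × 1.24/3 = 0.826667 m below the apex, so the centroid depth is h_c = 0.826667 m.
A = ½ × 2.1 × 1.24 = 1.302 m².
Resultant F = γ·h_c·A = 8.78976 × 0.826667 × 1.302 = 9.4606 kN.

F ≈ 9.461 kN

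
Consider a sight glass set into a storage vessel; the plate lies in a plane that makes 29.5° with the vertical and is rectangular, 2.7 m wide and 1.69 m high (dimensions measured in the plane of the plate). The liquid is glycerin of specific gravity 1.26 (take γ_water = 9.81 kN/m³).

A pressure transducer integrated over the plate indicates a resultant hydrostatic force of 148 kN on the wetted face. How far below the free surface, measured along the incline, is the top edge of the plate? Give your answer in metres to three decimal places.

γ = 1.26 × 9.81 = 12.3606 kN/m³.
A = 2.7 × 1.69 = 4.563 m².
From F = γ·h_c·A, the centroid depth is h_c = 148/(12.3606 × 4.563) = 2.62405 m.
The plate makes 29.5° with the vertical, i.e. θ = 90° − 29.5° = 60.5° to the horizontal. Measuring y along the incline from the free-surface line, vertical depth h = y·sinθ with sinθ = 0.870356.
Along the incline, y_c = h_c/sinθ = 2.62405/0.870356 = 3.01492 m.
The centroid lies 1.69/2 = 0.845 m below the top edge, so the top edge sits at y_top = 3.01492 − 0.845 = 2.16992 m along the incline.

y_top ≈ 2.170 m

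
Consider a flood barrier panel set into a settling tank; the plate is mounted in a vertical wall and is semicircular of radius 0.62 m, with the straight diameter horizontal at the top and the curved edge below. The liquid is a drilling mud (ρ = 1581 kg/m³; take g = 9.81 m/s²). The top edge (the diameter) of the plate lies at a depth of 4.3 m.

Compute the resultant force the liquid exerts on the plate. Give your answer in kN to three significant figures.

γ = ρg = 1581 × 9.81 / 1000 = 15.50961 kN/m³.
The centroid of a semicircle lies 4r/(3π) = 0.263136 m from the diameter, here below the top edge, so the centroid depth is h_c = 4.3 + 0.263136 = 4.56314 m.
A = πr²/2 = π × 0.62²/2 = 0.603814 m².
Resultant F = γ·h_c·A = 15.50961 × 4.56314 × 0.603814 = 42.7334 kN.

F ≈ 42.7 kN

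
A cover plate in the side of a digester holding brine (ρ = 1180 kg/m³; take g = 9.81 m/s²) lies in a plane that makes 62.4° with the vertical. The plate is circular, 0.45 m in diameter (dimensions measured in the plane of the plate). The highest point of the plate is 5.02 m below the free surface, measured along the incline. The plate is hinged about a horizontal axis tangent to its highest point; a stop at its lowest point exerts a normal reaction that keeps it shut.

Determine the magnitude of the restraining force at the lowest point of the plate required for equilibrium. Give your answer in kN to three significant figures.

γ = ρg = 1180 × 9.81 / 1000 = 11.5758 kN/m³.
The plate makes 62.4° with the vertical, i.e. θ = 90° − 62.4° = 27.6° to the horizontal. Measuring y along the incline from the free-surface line, vertical depth h = y·sinθ with sinθ = 0.463296.
The centroid is at the centre, 0.225 m below the top of the plate, so y_c = 5.02 + 0.225 = 5.245 m and h_c = 5.245 × 0.463296 = 2.42999 m.
A = π(0.225)² = 0.159043 m².
Resultant F = γ·h_c·A = 11.5758 × 2.42999 × 0.159043 = 4.47373 kN.
I_c = πr⁴/4 = π × 0.225⁴/4 = 0.00201289 m⁴.
Centre of pressure: y_p = y_c + I_c/(y_c·A) = 5.245 + 0.00201289/(5.245 × 0.159043) = 5.245 + 0.00241301 = 5.24741 m along the plane.
The resultant acts 0.225 + 0.00241301 = 0.227413 m (along the plate) below the hinge at the top edge, so the moment about the hinge is M = F × 0.227413 = 4.47373 × 0.227413 = 1.01738 kN·m.
A normal force at the bottom, 0.45 m from the hinge, must supply this moment: P = 1.01738/0.45 = 2.26084 kN.

P ≈ 2.26 kN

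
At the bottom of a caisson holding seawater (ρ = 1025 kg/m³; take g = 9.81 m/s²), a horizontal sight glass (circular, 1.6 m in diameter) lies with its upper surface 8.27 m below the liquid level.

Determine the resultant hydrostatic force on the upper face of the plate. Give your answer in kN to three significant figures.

F ≈ 167 kN

γ = ρg = 1025 × 9.81 / 1000 = 10.05525 kN/m³.
The plate is horizontal, so pressure is uniform at p = γ·h = 10.05525 × 8.27 = 83.1569 kN/m².
A = π(0.8)² = 2.01062 m².
F = p·A = 83.1569 × 2.01062 = 167.197 kN.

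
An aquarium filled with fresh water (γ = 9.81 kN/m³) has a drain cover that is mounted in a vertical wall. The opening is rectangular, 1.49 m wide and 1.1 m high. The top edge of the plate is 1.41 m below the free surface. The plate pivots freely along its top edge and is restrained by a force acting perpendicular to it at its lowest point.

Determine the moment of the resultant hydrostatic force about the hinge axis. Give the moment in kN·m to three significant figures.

γ = 9.81 kN/m³.
The centroid lies 1.1/2 = 0.55 m below the top edge, so the centroid depth is h_c = 1.41 + 0.55 = 1.96 m.
A = 1.49 × 1.1 = 1.639 m².
Resultant F = γ·h_c·A = 9.81 × 1.96 × 1.639 = 31.514 kN.
I_c = b·h³/12 = 1.49 × 1.1³/12 = 0.165266 m⁴.
Centre of pressure: y_p = y_c + I_c/(y_c·A) = 1.96 + 0.165266/(1.96 × 1.639) = 1.96 + 0.0514456 = 2.01145 m along the plane.
The resultant acts 0.55 + 0.0514456 = 0.601446 m (along the plate) below the hinge at the top edge, so the moment about the hinge is M = F × 0.601446 = 31.514 × 0.601446 = 18.954 kN·m.

M ≈ 19.0 kN·m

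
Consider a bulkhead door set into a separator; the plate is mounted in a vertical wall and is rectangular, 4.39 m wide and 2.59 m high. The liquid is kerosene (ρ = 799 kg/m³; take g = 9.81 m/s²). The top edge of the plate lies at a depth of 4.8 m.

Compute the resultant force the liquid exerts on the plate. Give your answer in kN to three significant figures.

F ≈ 543 kN

γ = ρg = 799 × 9.81 / 1000 = 7.83819 kN/m³.
The centroid lies 2.59/2 = 1.295 m below the top edge, so the centroid depth is h_c = 4.8 + 1.295 = 6.095 m.
A = 4.39 × 2.59 = 11.3701 m².
Resultant F = γ·h_c·A = 7.83819 × 6.095 × 11.3701 = 543.193 kN.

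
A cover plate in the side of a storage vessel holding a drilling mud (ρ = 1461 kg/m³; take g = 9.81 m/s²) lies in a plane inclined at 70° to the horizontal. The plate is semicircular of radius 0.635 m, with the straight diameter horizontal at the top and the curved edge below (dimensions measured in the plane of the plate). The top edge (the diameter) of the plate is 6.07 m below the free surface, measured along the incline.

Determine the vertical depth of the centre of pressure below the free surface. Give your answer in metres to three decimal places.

γ = ρg = 1461 × 9.81 / 1000 = 14.33241 kN/m³.
Let θ = 70° be the plate's angle to the horizontal; measure y along the incline from where the plane meets the free surface. Vertical depth h = y·sinθ with sinθ = 0.939693.
The centroid of a semicircle lies 4r/(3π) = 0.269502 m from the diameter, here below the top edge, so y_c = 6.07 + 0.269502 = 6.3395 m and h_c = 6.3395 × 0.939693 = 5.95718 m.
A = πr²/2 = π × 0.635²/2 = 0.633384 m².
Resultant F = γ·h_c·A = 14.33241 × 5.95718 × 0.633384 = 54.0788 kN.
I_c = (π/8 − 8/(9π))·r⁴ = 0.109757 × 0.635⁴ = 0.0178454 m⁴.
Centre of pressure: y_p = y_c + I_c/(y_c·A) = 6.3395 + 0.0178454/(6.3395 × 0.633384) = 6.3395 + 0.00444431 = 6.34394 m along the plane.
Vertically, h_p = y_p·sinθ = 6.34394 × 0.939693 = 5.96136 m.

h_p = 5.961 m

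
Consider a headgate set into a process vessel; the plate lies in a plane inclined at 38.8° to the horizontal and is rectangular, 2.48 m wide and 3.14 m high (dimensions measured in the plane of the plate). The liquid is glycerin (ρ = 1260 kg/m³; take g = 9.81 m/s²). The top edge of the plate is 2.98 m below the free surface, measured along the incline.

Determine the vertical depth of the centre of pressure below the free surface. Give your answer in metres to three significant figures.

h_p = 2.96 m

γ = ρg = 1260 × 9.81 / 1000 = 12.3606 kN/m³.
Let θ = 38.8° be the plate's angle to the horizontal; measure y along the incline from where the plane meets the free surface. Vertical depth h = y·sinθ with sinθ = 0.626604.
The centroid lies 3.14/2 = 1.57 m below the top edge, so y_c = 2.98 + 1.57 = 4.55 m and h_c = 4.55 × 0.626604 = 2.85105 m.
A = 2.48 × 3.14 = 7.7872 m².
Resultant F = γ·h_c·A = 12.3606 × 2.85105 × 7.7872 = 274.426 kN.
I_c = b·h³/12 = 2.48 × 3.14³/12 = 6.39822 m⁴.
Centre of pressure: y_p = y_c + I_c/(y_c·A) = 4.55 + 6.39822/(4.55 × 7.7872) = 4.55 + 0.180579 = 4.73058 m along the plane.
Vertically, h_p = y_p·sinθ = 4.73058 × 0.626604 = 2.9642 m.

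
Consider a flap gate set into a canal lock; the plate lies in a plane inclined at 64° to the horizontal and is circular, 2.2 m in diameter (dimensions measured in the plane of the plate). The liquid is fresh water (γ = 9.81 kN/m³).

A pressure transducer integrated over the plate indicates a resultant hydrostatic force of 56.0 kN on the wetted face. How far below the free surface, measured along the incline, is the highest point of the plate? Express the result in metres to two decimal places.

y_top ≈ 0.57 m

γ = 9.81 kN/m³.
A = π(1.1)² = 3.80133 m².
From F = γ·h_c·A, the centroid depth is h_c = 56.0/(9.81 × 3.80133) = 1.5017 m.
Let θ = 64° be the plate's angle to the horizontal; measure y along the incline from where the plane meets the free surface. Vertical depth h = y·sinθ with sinθ = 0.898794.
Along the incline, y_c = h_c/sinθ = 1.5017/0.898794 = 1.67079 m.
The centroid is at the centre, 1.1 m below the top of the plate, so the highest point sits at y_top = 1.67079 − 1.1 = 0.57079 m along the incline.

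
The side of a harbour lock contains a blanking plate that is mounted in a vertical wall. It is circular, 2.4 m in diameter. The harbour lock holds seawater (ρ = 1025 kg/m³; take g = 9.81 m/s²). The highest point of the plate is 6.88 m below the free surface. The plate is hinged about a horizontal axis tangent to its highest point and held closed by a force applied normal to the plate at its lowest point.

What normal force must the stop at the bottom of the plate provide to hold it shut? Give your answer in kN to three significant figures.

P ≈ 191 kN

γ = ρg = 1025 × 9.81 / 1000 = 10.05525 kN/m³.
The centroid is at the centre, 1.2 m below the top of the plate, so the centroid depth is h_c = 6.88 + 1.2 = 8.08 m.
A = π(1.2)² = 4.52389 m².
Resultant F = γ·h_c·A = 10.05525 × 8.08 × 4.52389 = 367.55 kN.
I_c = πr⁴/4 = π × 1.2⁴/4 = 1.6286 m⁴.
Centre of pressure: y_p = y_c + I_c/(y_c·A) = 8.08 + 1.6286/(8.08 × 4.52389) = 8.08 + 0.0445544 = 8.12455 m along the plane.
The resultant acts 1.2 + 0.0445544 = 1.24455 m (along the plate) below the hinge at the top edge, so the moment about the hinge is M = F × 1.24455 = 367.55 × 1.24455 = 457.434 kN·m.
A normal force at the bottom, 2.4 m from the hinge, must supply this moment: P = 457.434/2.4 = 190.598 kN.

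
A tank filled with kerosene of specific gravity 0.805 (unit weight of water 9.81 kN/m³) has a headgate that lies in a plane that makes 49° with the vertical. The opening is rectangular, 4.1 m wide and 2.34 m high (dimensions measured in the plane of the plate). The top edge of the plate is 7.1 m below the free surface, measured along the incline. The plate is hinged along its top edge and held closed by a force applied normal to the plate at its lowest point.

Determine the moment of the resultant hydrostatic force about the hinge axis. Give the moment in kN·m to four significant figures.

γ = 0.805 × 9.81 = 7.89705 kN/m³.
The plate makes 49° with the vertical, i.e. θ = 90° − 49° = 41° to the horizontal. Measuring y along the incline from the free-surface line, vertical depth h = y·sinθ with sinθ = 0.656059.
The centroid lies 2.34/2 = 1.17 m below the top edge, so y_c = 7.1 + 1.17 = 8.27 m and h_c = 8.27 × 0.656059 = 5.42561 m.
A = 4.1 × 2.34 = 9.594 m².
Resultant F = γ·h_c·A = 7.89705 × 5.42561 × 9.594 = 411.068 kN.
I_c = b·h³/12 = 4.1 × 2.34³/12 = 4.37774 m⁴.
Centre of pressure: y_p = y_c + I_c/(y_c·A) = 8.27 + 4.37774/(8.27 × 9.594) = 8.27 + 0.0551753 = 8.32518 m along the plane.
The resultant acts 1.17 + 0.0551753 = 1.22518 m (along the plate) below the hinge at the top edge, so the moment about the hinge is M = F × 1.22518 = 411.068 × 1.22518 = 503.632 kN·m.

M ≈ 503.6 kN·m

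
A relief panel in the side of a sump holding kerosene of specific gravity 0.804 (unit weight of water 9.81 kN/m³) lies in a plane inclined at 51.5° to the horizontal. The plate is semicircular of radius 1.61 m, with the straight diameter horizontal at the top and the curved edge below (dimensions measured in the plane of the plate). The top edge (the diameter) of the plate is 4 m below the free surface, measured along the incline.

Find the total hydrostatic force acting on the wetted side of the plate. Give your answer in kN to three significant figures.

γ = 0.804 × 9.81 = 7.88724 kN/m³.
Let θ = 51.5° be the plate's angle to the horizontal; measure y along the incline from where the plane meets the free surface. Vertical depth h = y·sinθ with sinθ = 0.782608.
The centroid of a semicircle lies 4r/(3π) = 0.683305 m from the diameter, here below the top edge, so y_c = 4 + 0.683305 = 4.6833 m and h_c = 4.6833 × 0.782608 = 3.66519 m.
A = πr²/2 = π × 1.61²/2 = 4.07166 m².
Resultant F = γ·h_c·A = 7.88724 × 3.66519 × 4.07166 = 117.704 kN.

F ≈ 118 kN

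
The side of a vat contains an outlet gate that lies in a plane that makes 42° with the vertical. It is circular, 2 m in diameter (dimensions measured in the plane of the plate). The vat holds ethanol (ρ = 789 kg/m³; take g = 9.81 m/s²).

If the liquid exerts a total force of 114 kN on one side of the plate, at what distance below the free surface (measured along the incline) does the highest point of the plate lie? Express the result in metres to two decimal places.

y_top ≈ 5.31 m

γ = ρg = 789 × 9.81 / 1000 = 7.74009 kN/m³.
A = π(1)² = 3.14159 m².
From F = γ·h_c·A, the centroid depth is h_c = 114/(7.74009 × 3.14159) = 4.68823 m.
The plate makes 42° with the vertical, i.e. θ = 90° − 42° = 48° to the horizontal. Measuring y along the incline from the free-surface line, vertical depth h = y·sinθ with sinθ = 0.743145.
Along the incline, y_c = h_c/sinθ = 4.68823/0.743145 = 6.30863 m.
The centroid is at the centre, 1 m below the top of the plate, so the highest point sits at y_top = 6.30863 − 1 = 5.30863 m along the incline.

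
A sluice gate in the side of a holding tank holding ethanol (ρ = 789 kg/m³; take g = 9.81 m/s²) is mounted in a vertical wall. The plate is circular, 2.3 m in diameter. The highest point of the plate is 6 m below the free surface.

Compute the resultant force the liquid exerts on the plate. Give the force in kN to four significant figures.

F ≈ 229.9 kN

γ = ρg = 789 × 9.81 / 1000 = 7.74009 kN/m³.
The centroid is at the centre, 1.15 m below the top of the plate, so the centroid depth is h_c = 6 + 1.15 = 7.15 m.
A = π(1.15)² = 4.15476 m².
Resultant F = γ·h_c·A = 7.74009 × 7.15 × 4.15476 = 229.931 kN.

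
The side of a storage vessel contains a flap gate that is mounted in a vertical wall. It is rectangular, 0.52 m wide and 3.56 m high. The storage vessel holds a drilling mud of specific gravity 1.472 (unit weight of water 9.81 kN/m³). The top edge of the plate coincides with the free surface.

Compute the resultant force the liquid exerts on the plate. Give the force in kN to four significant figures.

γ = 1.472 × 9.81 = 14.44032 kN/m³.
The centroid lies 3.56/2 = 1.78 m below the top edge, so the centroid depth is h_c = 1.78 m.
A = 0.52 × 3.56 = 1.8512 m².
Resultant F = γ·h_c·A = 14.44032 × 1.78 × 1.8512 = 47.5828 kN.

F ≈ 47.58 kN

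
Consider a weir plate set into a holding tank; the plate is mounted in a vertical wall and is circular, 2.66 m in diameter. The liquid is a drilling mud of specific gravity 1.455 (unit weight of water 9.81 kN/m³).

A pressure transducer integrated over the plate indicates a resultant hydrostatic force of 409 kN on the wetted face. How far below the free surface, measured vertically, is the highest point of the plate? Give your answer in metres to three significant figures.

γ = 1.455 × 9.81 = 14.27355 kN/m³.
A = π(1.33)² = 5.55716 m².
From F = γ·h_c·A, the centroid depth is h_c = 409/(14.27355 × 5.55716) = 5.1563 m.
The centroid is at the centre, 1.33 m below the top of the plate, so the highest point sits at h_top = 5.1563 − 1.33 = 3.8263 m below the surface.

d_top ≈ 3.83 m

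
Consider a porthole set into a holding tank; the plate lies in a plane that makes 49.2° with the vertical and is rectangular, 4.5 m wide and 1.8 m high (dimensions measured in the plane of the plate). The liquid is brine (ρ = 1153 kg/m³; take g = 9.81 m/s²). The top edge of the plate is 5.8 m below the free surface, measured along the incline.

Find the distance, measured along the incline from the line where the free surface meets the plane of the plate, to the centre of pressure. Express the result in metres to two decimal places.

y_p = 6.74 m

γ = ρg = 1153 × 9.81 / 1000 = 11.31093 kN/m³.
The plate makes 49.2° with the vertical, i.e. θ = 90° − 49.2° = 40.8° to the horizontal. Measuring y along the incline from the free-surface line, vertical depth h = y·sinθ with sinθ = 0.653421.
The centroid lies 1.8/2 = 0.9 m below the top edge, so y_c = 5.8 + 0.9 = 6.7 m and h_c = 6.7 × 0.653421 = 4.37792 m.
A = 4.5 × 1.8 = 8.1 m².
Resultant F = γ·h_c·A = 11.31093 × 4.37792 × 8.1 = 401.099 kN.
I_c = b·h³/12 = 4.5 × 1.8³/12 = 2.187 m⁴.
Centre of pressure: y_p = y_c + I_c/(y_c·A) = 6.7 + 2.187/(6.7 × 8.1) = 6.7 + 0.0402985 = 6.7403 m along the plane.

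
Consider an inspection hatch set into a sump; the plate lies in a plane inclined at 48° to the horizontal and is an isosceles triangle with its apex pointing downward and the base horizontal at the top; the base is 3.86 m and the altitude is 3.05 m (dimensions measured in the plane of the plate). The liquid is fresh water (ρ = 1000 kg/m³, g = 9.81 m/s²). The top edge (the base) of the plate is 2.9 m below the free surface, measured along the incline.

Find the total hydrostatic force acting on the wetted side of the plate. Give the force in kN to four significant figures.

γ = ρg = 1000 × 9.81 = 9810 N/m³ = 9.81 kN/m³.
Let θ = 48° be the plate's angle to the horizontal; measure y along the incline from where the plane meets the free surface. Vertical depth h = y·sinθ with sinθ = 0.743145.
With the apex down, the centroid sits h/3 = 3.05/3 = 1.01667 m below the base (the top edge), so y_c = 2.9 + 1.01667 = 3.91667 m and h_c = 3.91667 × 0.743145 = 2.91065 m.
A = ½ × 3.86 × 3.05 = 5.8865 m².
Resultant F = γ·h_c·A = 9.81 × 2.91065 × 5.8865 = 168.08 kN.

F ≈ 168.1 kN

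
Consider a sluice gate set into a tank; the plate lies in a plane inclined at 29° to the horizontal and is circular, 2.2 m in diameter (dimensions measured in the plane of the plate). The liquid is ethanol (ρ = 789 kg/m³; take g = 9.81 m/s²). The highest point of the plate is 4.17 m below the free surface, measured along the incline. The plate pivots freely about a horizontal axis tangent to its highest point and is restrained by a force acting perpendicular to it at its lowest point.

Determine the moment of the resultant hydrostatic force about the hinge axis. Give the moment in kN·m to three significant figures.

M ≈ 87.0 kN·m

γ = ρg = 789 × 9.81 / 1000 = 7.74009 kN/m³.
Let θ = 29° be the plate's angle to the horizontal; measure y along the incline from where the plane meets the free surface. Vertical depth h = y·sinθ with sinθ = 0.484810.
The centroid is at the centre, 1.1 m below the top of the plate, so y_c = 4.17 + 1.1 = 5.27 m and h_c = 5.27 × 0.484810 = 2.55495 m.
A = π(1.1)² = 3.80133 m².
Resultant F = γ·h_c·A = 7.74009 × 2.55495 × 3.80133 = 75.1734 kN.
I_c = πr⁴/4 = π × 1.1⁴/4 = 1.1499 m⁴.
Centre of pressure: y_p = y_c + I_c/(y_c·A) = 5.27 + 1.1499/(5.27 × 3.80133) = 5.27 + 0.0574003 = 5.3274 m along the plane.
The resultant acts 1.1 + 0.0574003 = 1.1574 m (along the plate) below the hinge at the top edge, so the moment about the hinge is M = F × 1.1574 = 75.1734 × 1.1574 = 87.0057 kN·m.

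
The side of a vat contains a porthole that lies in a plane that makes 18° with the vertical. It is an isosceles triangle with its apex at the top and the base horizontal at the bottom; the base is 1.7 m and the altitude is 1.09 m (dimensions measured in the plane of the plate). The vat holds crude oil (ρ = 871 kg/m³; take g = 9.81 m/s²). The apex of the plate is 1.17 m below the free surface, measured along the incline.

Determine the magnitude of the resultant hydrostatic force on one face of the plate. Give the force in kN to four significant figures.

F ≈ 14.28 kN

γ = ρg = 871 × 9.81 / 1000 = 8.54451 kN/m³.
The plate makes 18° with the vertical, i.e. θ = 90° − 18° = 72° to the horizontal. Measuring y along the incline from the free-surface line, vertical depth h = y·sinθ with sinθ = 0.951057.
With the apex up, the centroid sits 2h/3 = 2 × 1.09/3 = 0.726667 m below the apex, so y_c = 1.17 + 0.726667 = 1.89667 m and h_c = 1.89667 × 0.951057 = 1.80384 m.
A = ½ × 1.7 × 1.09 = 0.9265 m².
Resultant F = γ·h_c·A = 8.54451 × 1.80384 × 0.9265 = 14.2801 kN.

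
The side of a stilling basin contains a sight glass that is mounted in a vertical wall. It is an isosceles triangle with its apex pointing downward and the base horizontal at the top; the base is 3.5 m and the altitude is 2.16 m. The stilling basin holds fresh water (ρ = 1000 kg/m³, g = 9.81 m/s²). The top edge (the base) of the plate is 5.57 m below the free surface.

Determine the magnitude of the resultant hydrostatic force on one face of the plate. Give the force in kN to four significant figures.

γ = ρg = 1000 × 9.81 = 9810 N/m³ = 9.81 kN/m³.
With the apex down, the centroid sits h/3 = 2.16/3 = 0.72 m below the base (the top edge), so the centroid depth is h_c = 5.57 + 0.72 = 6.29 m.
A = ½ × 3.5 × 2.16 = 3.78 m².
Resultant F = γ·h_c·A = 9.81 × 6.29 × 3.78 = 233.245 kN.

F ≈ 233.2 kN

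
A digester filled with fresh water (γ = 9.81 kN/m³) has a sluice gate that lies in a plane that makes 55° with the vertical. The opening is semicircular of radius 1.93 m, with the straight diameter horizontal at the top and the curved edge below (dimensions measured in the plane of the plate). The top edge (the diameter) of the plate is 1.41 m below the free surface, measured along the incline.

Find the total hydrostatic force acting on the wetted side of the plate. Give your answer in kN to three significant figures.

γ = 9.81 kN/m³.
The plate makes 55° with the vertical, i.e. θ = 90° − 55° = 35° to the horizontal. Measuring y along the incline from the free-surface line, vertical depth h = y·sinθ with sinθ = 0.573576.
The centroid of a semicircle lies 4r/(3π) = 0.819117 m from the diameter, here below the top edge, so y_c = 1.41 + 0.819117 = 2.22912 m and h_c = 2.22912 × 0.573576 = 1.27857 m.
A = πr²/2 = π × 1.93²/2 = 5.85106 m².
Resultant F = γ·h_c·A = 9.81 × 1.27857 × 5.85106 = 73.3885 kN.

F ≈ 73.4 kN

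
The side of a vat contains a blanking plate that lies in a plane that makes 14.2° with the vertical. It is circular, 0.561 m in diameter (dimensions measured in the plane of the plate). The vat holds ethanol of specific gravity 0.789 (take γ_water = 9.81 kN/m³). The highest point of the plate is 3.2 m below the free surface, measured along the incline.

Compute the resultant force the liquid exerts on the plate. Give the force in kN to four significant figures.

γ = 0.789 × 9.81 = 7.74009 kN/m³.
The plate makes 14.2° with the vertical, i.e. θ = 90° − 14.2° = 75.8° to the horizontal. Measuring y along the incline from the free-surface line, vertical depth h = y·sinθ with sinθ = 0.969445.
The centroid is at the centre, 0.2805 m below the top of the plate, so y_c = 3.2 + 0.2805 = 3.4805 m and h_c = 3.4805 × 0.969445 = 3.37415 m.
A = π(0.2805)² = 0.247181 m².
Resultant F = γ·h_c·A = 7.74009 × 3.37415 × 0.247181 = 6.45543 kN.

F ≈ 6.455 kN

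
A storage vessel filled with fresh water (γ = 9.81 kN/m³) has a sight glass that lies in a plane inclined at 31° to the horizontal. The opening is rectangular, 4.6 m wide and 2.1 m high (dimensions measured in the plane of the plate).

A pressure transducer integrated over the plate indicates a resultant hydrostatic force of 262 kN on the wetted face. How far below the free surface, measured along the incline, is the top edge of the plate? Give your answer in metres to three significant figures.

y_top ≈ 4.32 m

γ = 9.81 kN/m³.
A = 4.6 × 2.1 = 9.66 m².
From F = γ·h_c·A, the centroid depth is h_c = 262/(9.81 × 9.66) = 2.76475 m.
Let θ = 31° be the plate's angle to the horizontal; measure y along the incline from where the plane meets the free surface. Vertical depth h = y·sinθ with sinθ = 0.515038.
Along the incline, y_c = h_c/sinθ = 2.76475/0.515038 = 5.36805 m.
The centroid lies 2.1/2 = 1.05 m below the top edge, so the top edge sits at y_top = 5.36805 − 1.05 = 4.31805 m along the incline.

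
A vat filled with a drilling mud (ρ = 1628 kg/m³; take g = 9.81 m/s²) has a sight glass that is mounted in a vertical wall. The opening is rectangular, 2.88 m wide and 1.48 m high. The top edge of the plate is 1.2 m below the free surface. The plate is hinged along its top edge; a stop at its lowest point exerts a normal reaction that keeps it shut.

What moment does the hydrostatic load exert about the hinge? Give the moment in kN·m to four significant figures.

γ = ρg = 1628 × 9.81 / 1000 = 15.97068 kN/m³.
The centroid lies 1.48/2 = 0.74 m below the top edge, so the centroid depth is h_c = 1.2 + 0.74 = 1.94 m.
A = 2.88 × 1.48 = 4.2624 m².
Resultant F = γ·h_c·A = 15.97068 × 1.94 × 4.2624 = 132.062 kN.
I_c = b·h³/12 = 2.88 × 1.48³/12 = 0.77803 m⁴.
Centre of pressure: y_p = y_c + I_c/(y_c·A) = 1.94 + 0.77803/(1.94 × 4.2624) = 1.94 + 0.0940893 = 2.03409 m along the plane.
The resultant acts 0.74 + 0.0940893 = 0.834089 m (along the plate) below the hinge at the top edge, so the moment about the hinge is M = F × 0.834089 = 132.062 × 0.834089 = 110.151 kN·m.

M ≈ 110.2 kN·m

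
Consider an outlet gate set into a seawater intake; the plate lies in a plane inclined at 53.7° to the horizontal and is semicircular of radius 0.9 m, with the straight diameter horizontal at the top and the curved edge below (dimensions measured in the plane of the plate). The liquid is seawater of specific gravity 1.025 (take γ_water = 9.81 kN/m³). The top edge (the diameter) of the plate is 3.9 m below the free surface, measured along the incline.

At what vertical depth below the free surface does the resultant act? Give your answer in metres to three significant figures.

h_p = 3.46 m

γ = 1.025 × 9.81 = 10.05525 kN/m³.
Let θ = 53.7° be the plate's angle to the horizontal; measure y along the incline from where the plane meets the free surface. Vertical depth h = y·sinθ with sinθ = 0.805928.
The centroid of a semicircle lies 4r/(3π) = 0.381972 m from the diameter, here below the top edge, so y_c = 3.9 + 0.381972 = 4.28197 m and h_c = 4.28197 × 0.805928 = 3.45096 m.
A = πr²/2 = π × 0.9²/2 = 1.27235 m².
Resultant F = γ·h_c·A = 10.05525 × 3.45096 × 1.27235 = 44.1509 kN.
I_c = (π/8 − 8/(9π))·r⁴ = 0.109757 × 0.9⁴ = 0.0720116 m⁴.
Centre of pressure: y_p = y_c + I_c/(y_c·A) = 4.28197 + 0.0720116/(4.28197 × 1.27235) = 4.28197 + 0.0132176 = 4.29519 m along the plane.
Vertically, h_p = y_p·sinθ = 4.29519 × 0.805928 = 3.46161 m.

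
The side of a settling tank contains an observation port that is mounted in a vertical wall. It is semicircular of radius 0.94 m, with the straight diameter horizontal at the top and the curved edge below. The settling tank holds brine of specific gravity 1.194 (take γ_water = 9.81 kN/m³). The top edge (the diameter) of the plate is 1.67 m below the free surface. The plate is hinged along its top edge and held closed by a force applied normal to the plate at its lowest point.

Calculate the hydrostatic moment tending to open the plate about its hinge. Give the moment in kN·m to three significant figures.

γ = 1.194 × 9.81 = 11.71314 kN/m³.
The centroid of a semicircle lies 4r/(3π) = 0.398948 m from the diameter, here below the top edge, so the centroid depth is h_c = 1.67 + 0.398948 = 2.06895 m.
A = πr²/2 = π × 0.94²/2 = 1.38796 m².
Resultant F = γ·h_c·A = 11.71314 × 2.06895 × 1.38796 = 33.6357 kN.
I_c = (π/8 − 8/(9π))·r⁴ = 0.109757 × 0.94⁴ = 0.0856927 m⁴.
Centre of pressure: y_p = y_c + I_c/(y_c·A) = 2.06895 + 0.0856927/(2.06895 × 1.38796) = 2.06895 + 0.0298412 = 2.09879 m along the plane.
The resultant acts 0.398948 + 0.0298412 = 0.428789 m (along the plate) below the hinge at the top edge, so the moment about the hinge is M = F × 0.428789 = 33.6357 × 0.428789 = 14.4226 kN·m.

M ≈ 14.4 kN·m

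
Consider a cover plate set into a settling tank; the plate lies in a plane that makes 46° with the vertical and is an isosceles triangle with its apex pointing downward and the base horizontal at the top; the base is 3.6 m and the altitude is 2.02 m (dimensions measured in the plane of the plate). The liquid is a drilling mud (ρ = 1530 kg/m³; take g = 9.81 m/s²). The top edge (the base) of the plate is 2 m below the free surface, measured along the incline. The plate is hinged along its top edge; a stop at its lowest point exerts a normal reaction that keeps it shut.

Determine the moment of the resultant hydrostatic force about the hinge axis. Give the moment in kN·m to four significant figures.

M ≈ 76.83 kN·m

γ = ρg = 1530 × 9.81 / 1000 = 15.0093 kN/m³.
The plate makes 46° with the vertical, i.e. θ = 90° − 46° = 44° to the horizontal. Measuring y along the incline from the free-surface line, vertical depth h = y·sinθ with sinθ = 0.694658.
With the apex down, the centroid sits h/3 = 2.02/3 = 0.673333 m below the base (the top edge), so y_c = 2 + 0.673333 = 2.67333 m and h_c = 2.67333 × 0.694658 = 1.85705 m.
A = ½ × 3.6 × 2.02 = 3.636 m².
Resultant F = γ·h_c·A = 15.0093 × 1.85705 × 3.636 = 101.346 kN.
I_c = b·h³/36 = 3.6 × 2.02³/36 = 0.824241 m⁴.
Centre of pressure: y_p = y_c + I_c/(y_c·A) = 2.67333 + 0.824241/(2.67333 × 3.636) = 2.67333 + 0.0847965 = 2.75813 m along the plane.
The resultant acts 0.673333 + 0.0847965 = 0.758129 m (along the plate) below the hinge at the top edge, so the moment about the hinge is M = F × 0.758129 = 101.346 × 0.758129 = 76.8333 kN·m.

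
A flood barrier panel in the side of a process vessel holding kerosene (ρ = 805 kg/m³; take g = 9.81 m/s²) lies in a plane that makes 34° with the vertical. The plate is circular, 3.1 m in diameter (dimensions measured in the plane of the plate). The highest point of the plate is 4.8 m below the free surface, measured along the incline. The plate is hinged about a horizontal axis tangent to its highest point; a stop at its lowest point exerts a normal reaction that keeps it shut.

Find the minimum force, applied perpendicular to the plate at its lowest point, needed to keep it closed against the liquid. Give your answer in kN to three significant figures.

P ≈ 166 kN

γ = ρg = 805 × 9.81 / 1000 = 7.89705 kN/m³.
The plate makes 34° with the vertical, i.e. θ = 90° − 34° = 56° to the horizontal. Measuring y along the incline from the free-surface line, vertical depth h = y·sinθ with sinθ = 0.829038.
The centroid is at the centre, 1.55 m below the top of the plate, so y_c = 4.8 + 1.55 = 6.35 m and h_c = 6.35 × 0.829038 = 5.26439 m.
A = π(1.55)² = 7.54768 m².
Resultant F = γ·h_c·A = 7.89705 × 5.26439 × 7.54768 = 313.781 kN.
I_c = πr⁴/4 = π × 1.55⁴/4 = 4.53332 m⁴.
Centre of pressure: y_p = y_c + I_c/(y_c·A) = 6.35 + 4.53332/(6.35 × 7.54768) = 6.35 + 0.0945865 = 6.44459 m along the plane.
The resultant acts 1.55 + 0.0945865 = 1.64459 m (along the plate) below the hinge at the top edge, so the moment about the hinge is M = F × 1.64459 = 313.781 × 1.64459 = 516.041 kN·m.
A normal force at the bottom, 3.1 m from the hinge, must supply this moment: P = 516.041/3.1 = 166.465 kN.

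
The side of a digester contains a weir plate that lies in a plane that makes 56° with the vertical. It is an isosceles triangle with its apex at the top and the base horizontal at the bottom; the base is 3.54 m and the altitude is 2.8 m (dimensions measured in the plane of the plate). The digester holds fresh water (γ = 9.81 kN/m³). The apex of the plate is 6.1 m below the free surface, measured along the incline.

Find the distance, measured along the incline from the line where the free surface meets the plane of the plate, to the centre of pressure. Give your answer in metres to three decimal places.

γ = 9.81 kN/m³.
The plate makes 56° with the vertical, i.e. θ = 90° − 56° = 34° to the horizontal. Measuring y along the incline from the free-surface line, vertical depth h = y·sinθ with sinθ = 0.559193.
With the apex up, the centroid sits 2h/3 = 2 × 2.8/3 = 1.86667 m below the apex, so y_c = 6.1 + 1.86667 = 7.96667 m and h_c = 7.96667 × 0.559193 = 4.45491 m.
A = ½ × 3.54 × 2.8 = 4.956 m².
Resultant F = γ·h_c·A = 9.81 × 4.45491 × 4.956 = 216.59 kN.
I_c = b·h³/36 = 3.54 × 2.8³/36 = 2.15861 m⁴.
Centre of pressure: y_p = y_c + I_c/(y_c·A) = 7.96667 + 2.15861/(7.96667 × 4.956) = 7.96667 + 0.0546721 = 8.02134 m along the plane.

y_p = 8.021 m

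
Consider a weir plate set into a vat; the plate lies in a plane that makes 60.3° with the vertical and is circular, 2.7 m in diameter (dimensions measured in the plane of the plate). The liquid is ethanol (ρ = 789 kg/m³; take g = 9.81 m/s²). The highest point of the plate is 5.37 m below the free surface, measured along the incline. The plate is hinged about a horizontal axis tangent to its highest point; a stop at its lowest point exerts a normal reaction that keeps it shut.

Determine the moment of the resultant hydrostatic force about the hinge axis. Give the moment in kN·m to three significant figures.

M ≈ 209 kN·m

γ = ρg = 789 × 9.81 / 1000 = 7.74009 kN/m³.
The plate makes 60.3° with the vertical, i.e. θ = 90° − 60.3° = 29.7° to the horizontal. Measuring y along the incline from the free-surface line, vertical depth h = y·sinθ with sinθ = 0.495459.
The centroid is at the centre, 1.35 m below the top of the plate, so y_c = 5.37 + 1.35 = 6.72 m and h_c = 6.72 × 0.495459 = 3.32948 m.
A = π(1.35)² = 5.72555 m².
Resultant F = γ·h_c·A = 7.74009 × 3.32948 × 5.72555 = 147.55 kN.
I_c = πr⁴/4 = π × 1.35⁴/4 = 2.6087 m⁴.
Centre of pressure: y_p = y_c + I_c/(y_c·A) = 6.72 + 2.6087/(6.72 × 5.72555) = 6.72 + 0.0678012 = 6.7878 m along the plane.
The resultant acts 1.35 + 0.0678012 = 1.4178 m (along the plate) below the hinge at the top edge, so the moment about the hinge is M = F × 1.4178 = 147.55 × 1.4178 = 209.196 kN·m.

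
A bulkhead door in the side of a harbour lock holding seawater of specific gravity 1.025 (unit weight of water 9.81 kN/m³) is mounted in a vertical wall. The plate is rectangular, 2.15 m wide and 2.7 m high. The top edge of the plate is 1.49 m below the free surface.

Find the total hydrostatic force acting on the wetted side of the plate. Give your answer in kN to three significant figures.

γ = 1.025 × 9.81 = 10.05525 kN/m³.
The centroid lies 2.7/2 = 1.35 m below the top edge, so the centroid depth is h_c = 1.49 + 1.35 = 2.84 m.
A = 2.15 × 2.7 = 5.805 m².
Resultant F = γ·h_c·A = 10.05525 × 2.84 × 5.805 = 165.773 kN.

F ≈ 166 kN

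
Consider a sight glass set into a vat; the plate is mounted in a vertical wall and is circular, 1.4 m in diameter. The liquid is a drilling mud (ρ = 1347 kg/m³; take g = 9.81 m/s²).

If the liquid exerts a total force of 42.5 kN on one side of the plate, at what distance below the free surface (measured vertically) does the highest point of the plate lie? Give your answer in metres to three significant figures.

γ = ρg = 1347 × 9.81 / 1000 = 13.21407 kN/m³.
A = π(0.7)² = 1.53938 m².
From F = γ·h_c·A, the centroid depth is h_c = 42.5/(13.21407 × 1.53938) = 2.08933 m.
The centroid is at the centre, 0.7 m below the top of the plate, so the highest point sits at h_top = 2.08933 − 0.7 = 1.38933 m below the surface.

d_top ≈ 1.39 m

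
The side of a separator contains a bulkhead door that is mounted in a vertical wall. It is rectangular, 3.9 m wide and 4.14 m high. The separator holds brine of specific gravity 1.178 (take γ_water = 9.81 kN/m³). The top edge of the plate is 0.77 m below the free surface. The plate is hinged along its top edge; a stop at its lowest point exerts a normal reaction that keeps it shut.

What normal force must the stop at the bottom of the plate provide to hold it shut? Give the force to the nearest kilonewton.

γ = 1.178 × 9.81 = 11.55618 kN/m³.
The centroid lies 4.14/2 = 2.07 m below the top edge, so the centroid depth is h_c = 0.77 + 2.07 = 2.84 m.
A = 3.9 × 4.14 = 16.146 m².
Resultant F = γ·h_c·A = 11.55618 × 2.84 × 16.146 = 529.904 kN.
I_c = b·h³/12 = 3.9 × 4.14³/12 = 23.0613 m⁴.
Centre of pressure: y_p = y_c + I_c/(y_c·A) = 2.84 + 23.0613/(2.84 × 16.146) = 2.84 + 0.502922 = 3.34292 m along the plane.
The resultant acts 2.07 + 0.502922 = 2.57292 m (along the plate) below the hinge at the top edge, so the moment about the hinge is M = F × 2.57292 = 529.904 × 2.57292 = 1363.4 kN·m.
A normal force at the bottom, 4.14 m from the hinge, must supply this moment: P = 1363.4/4.14 = 329.324 kN.

P ≈ 329 kN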